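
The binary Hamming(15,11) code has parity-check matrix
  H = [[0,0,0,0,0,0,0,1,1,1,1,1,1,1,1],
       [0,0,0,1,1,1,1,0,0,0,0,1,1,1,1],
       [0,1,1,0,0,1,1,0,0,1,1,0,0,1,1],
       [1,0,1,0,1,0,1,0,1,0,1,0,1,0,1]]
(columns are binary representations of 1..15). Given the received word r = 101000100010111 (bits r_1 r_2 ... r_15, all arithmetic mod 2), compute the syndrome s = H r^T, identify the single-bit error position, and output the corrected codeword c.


s = (0, 0, 1, 0)^T, error position = 2, corrected codeword c = 111000100010111

Compute s = H r^T mod 2 one row at a time:
  s_1 = 0 + 0 + 0 + 1 + 0 + 1 + 1 + 1 = 4 ≡ 0 (mod 2).
  s_2 = 0 + 0 + 0 + 1 + 0 + 1 + 1 + 1 = 4 ≡ 0 (mod 2).
  s_3 = 0 + 1 + 0 + 1 + 0 + 1 + 1 + 1 = 5 ≡ 1 (mod 2).
  s_4 = 1 + 1 + 0 + 1 + 0 + 1 + 1 + 1 = 6 ≡ 0 (mod 2).
s = (0, 0, 1, 0)^T — this equals column 2 of H (binary 0010), so error is at position 2.
Correct: flip bit 2 of r = 101000100010111 to get c = 111000100010111.


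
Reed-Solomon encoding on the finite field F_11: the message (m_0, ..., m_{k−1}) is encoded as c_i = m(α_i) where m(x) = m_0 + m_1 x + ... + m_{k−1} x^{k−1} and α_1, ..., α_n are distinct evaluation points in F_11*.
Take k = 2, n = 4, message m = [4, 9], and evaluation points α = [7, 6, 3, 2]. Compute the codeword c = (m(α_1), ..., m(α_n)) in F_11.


c = [1, 3, 9, 0]

Message polynomial: m(x) = 4 + 9·x (mod 11).
For each evaluation point α_i, compute m(α_i) mod 11:
  α_1 = 7: Horner steps 9 → 1, so m(7) = 1.
  α_2 = 6: Horner steps 9 → 3, so m(6) = 3.
  α_3 = 3: Horner steps 9 → 9, so m(3) = 9.
  α_4 = 2: Horner steps 9 → 0, so m(2) = 0.
Codeword c = [1, 3, 9, 0] ∈ F_11^4.


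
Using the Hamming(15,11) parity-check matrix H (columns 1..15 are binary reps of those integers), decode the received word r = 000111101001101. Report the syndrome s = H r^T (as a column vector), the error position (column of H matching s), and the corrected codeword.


s = (0, 1, 1, 1)^T, error position = 7, corrected codeword c = 000111001001101

Compute s = H r^T mod 2 one row at a time:
  s_1 = 0 + 1 + 0 + 0 + 1 + 1 + 0 + 1 = 4 ≡ 0 (mod 2).
  s_2 = 1 + 1 + 1 + 1 + 1 + 1 + 0 + 1 = 7 ≡ 1 (mod 2).
  s_3 = 0 + 0 + 1 + 1 + 0 + 0 + 0 + 1 = 3 ≡ 1 (mod 2).
  s_4 = 0 + 0 + 1 + 1 + 1 + 0 + 1 + 1 = 5 ≡ 1 (mod 2).
s = (0, 1, 1, 1)^T — this equals column 7 of H (binary 0111), so error is at position 7.
Correct: flip bit 7 of r = 000111101001101 to get c = 000111001001101.


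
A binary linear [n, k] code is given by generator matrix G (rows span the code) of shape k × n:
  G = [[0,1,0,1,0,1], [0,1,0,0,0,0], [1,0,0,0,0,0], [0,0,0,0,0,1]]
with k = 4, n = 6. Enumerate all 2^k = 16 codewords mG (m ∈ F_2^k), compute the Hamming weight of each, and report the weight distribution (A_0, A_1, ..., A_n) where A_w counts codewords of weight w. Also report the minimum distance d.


Weight distribution: A_0 = 1, A_1 = 4, A_2 = 6, A_3 = 4, A_4 = 1. Minimum distance d = 1.

Enumerate all 2^4 = 16 messages m ∈ F_2^4.
For each, compute codeword c = mG in F_2^6, then tally its weight.
  m = 0000 → c = 000000, weight = 0.
  m = 1000 → c = 010101, weight = 3.
  m = 0100 → c = 010000, weight = 1.
  m = 1100 → c = 000101, weight = 2.
  m = 0010 → c = 100000, weight = 1.
  m = 1010 → c = 110101, weight = 4.
  m = 0110 → c = 110000, weight = 2.
  m = 1110 → c = 100101, weight = 3.
  m = 0001 → c = 000001, weight = 1.
  m = 1001 → c = 010100, weight = 2.
  m = 0101 → c = 010001, weight = 2.
  m = 1101 → c = 000100, weight = 1.
  m = 0011 → c = 100001, weight = 2.
  m = 1011 → c = 110100, weight = 3.
  m = 0111 → c = 110001, weight = 3.
  m = 1111 → c = 100100, weight = 2.
Tally weights:
  weight 0: 1 codewords.
  weight 1: 4 codewords.
  weight 2: 6 codewords.
  weight 3: 4 codewords.
  weight 4: 1 codewords.
Minimum distance d = smallest w > 0 with A_w > 0 = 1.
Sanity: Σ A_w = 16 = 2^4 = 16 ✓.


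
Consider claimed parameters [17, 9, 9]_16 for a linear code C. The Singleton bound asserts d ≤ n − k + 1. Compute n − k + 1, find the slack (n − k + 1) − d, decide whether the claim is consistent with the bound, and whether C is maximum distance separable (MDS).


Singleton RHS = n − k + 1 = 9, slack = 0, bound satisfied, MDS.

Singleton bound: d ≤ n − k + 1.
Here n = 17, k = 9, so n − k + 1 = 9.
Given d = 9, check d ≤ 9: YES.
Slack = (n − k + 1) − d = 0.
The code is MDS (slack = 0).
Description: the claimed parameters are [17, 9, 9]_16; such a code would be MDS (meets Singleton bound).


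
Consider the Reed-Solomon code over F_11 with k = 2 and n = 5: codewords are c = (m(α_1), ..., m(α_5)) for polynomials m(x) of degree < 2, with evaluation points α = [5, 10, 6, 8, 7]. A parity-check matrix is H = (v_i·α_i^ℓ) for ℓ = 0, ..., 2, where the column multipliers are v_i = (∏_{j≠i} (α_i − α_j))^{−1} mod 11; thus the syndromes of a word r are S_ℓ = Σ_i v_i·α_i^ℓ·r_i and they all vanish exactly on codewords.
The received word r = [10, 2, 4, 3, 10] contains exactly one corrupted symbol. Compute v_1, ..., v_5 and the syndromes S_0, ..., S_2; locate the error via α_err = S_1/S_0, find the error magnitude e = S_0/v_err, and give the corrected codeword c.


S = (2, 3, 10), error at position 5, error magnitude e = 1, c = [10, 2, 4, 3, 9].

Step 1: column multipliers v_i = (∏_{j≠i}(α_i − α_j))^{−1} mod 11.
  i = 1 (α = 5): (5−10)(5−6)(5−8)(5−7) = (−5)·(−1)·(−3)·(−2) = 30 ≡ 8, so v_1 = 8^{−1} = 7 (mod 11).
  i = 2 (α = 10): (10−5)(10−6)(10−8)(10−7) = 5·4·2·3 = 120 ≡ 10, so v_2 = 10^{−1} = 10 (mod 11).
  i = 3 (α = 6): (6−5)(6−10)(6−8)(6−7) = 1·(−4)·(−2)·(−1) = −8 ≡ 3, so v_3 = 3^{−1} = 4 (mod 11).
  i = 4 (α = 8): (8−5)(8−10)(8−6)(8−7) = 3·(−2)·2·1 = −12 ≡ 10, so v_4 = 10^{−1} = 10 (mod 11).
  i = 5 (α = 7): (7−5)(7−10)(7−6)(7−8) = 2·(−3)·1·(−1) = 6 ≡ 6, so v_5 = 6^{−1} = 2 (mod 11).
  v = [7, 10, 4, 10, 2].
Step 2: syndromes of r = [10, 2, 4, 3, 10] (all sums mod 11).
  S_0 = Σ v_i r_i = 7·10 + 10·2 + 4·4 + 10·3 + 2·10 = 156 ≡ 2.
  S_1 = Σ v_i α_i r_i = 7·5·10 + 10·10·2 + 4·6·4 + 10·8·3 + 2·7·10 = 1026 ≡ 3.
  α_i^2 mod 11 = [3, 1, 3, 9, 5].
  S_2 = Σ v_i α_i^2 r_i = 7·3·10 + 10·1·2 + 4·3·4 + 10·9·3 + 2·5·10 = 648 ≡ 10.
  S = (2, 3, 10) ≠ 0, so r is not a codeword (an error is present).
Step 3: locate the error. For a single error e at position i, S_ℓ = v_i·e·α_i^ℓ, so α_err = S_1/S_0.
  S_0^{−1} = 2^{−1} = 6 (mod 11), so α_err = 3·6 = 18 ≡ 7 = α_5. Error position i = 5.
  Consistency check: S_2/S_1 = 10·4 = 40 ≡ 7 = α_err ✓ (single-error assumption holds).
Step 4: error magnitude e = S_0/v_5 = S_0·∏_{j≠5}(α_5 − α_j) = 2·6 = 12 ≡ 1 (mod 11).
Step 5: correct position 5: c_5 = r_5 − e = 10 − 1 ≡ 9 (mod 11). Hence c = [10, 2, 4, 3, 9].
  Check: interpolating c through the α_i gives m(x) = 7 + 5·x (degree < 2) with m(α_i) = c_i for every i, so c is indeed a codeword.


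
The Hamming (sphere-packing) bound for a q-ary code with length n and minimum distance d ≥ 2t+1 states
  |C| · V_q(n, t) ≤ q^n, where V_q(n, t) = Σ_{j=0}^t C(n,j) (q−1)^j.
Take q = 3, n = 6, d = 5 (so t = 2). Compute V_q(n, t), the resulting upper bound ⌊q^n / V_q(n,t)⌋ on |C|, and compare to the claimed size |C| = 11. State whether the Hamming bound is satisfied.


V_q(n, t) = 73, q^n = 729, Hamming bound = 9, |C| = 11 > bound (violated).

Step 1: Compute V_q(n, t) = Σ_{j=0}^2 C(n, j) (q−1)^j.
  j = 0: C(6,0)·(2)^0 = 1·1 = 1.
  j = 1: C(6,1)·(2)^1 = 6·2 = 12.
  j = 2: C(6,2)·(2)^2 = 15·4 = 60.
  V_q(n, t) = 1 + 12 + 60 = 73.
Step 2: q^n = 3^6 = 729.
Step 3: Hamming bound ⌊q^n / V_q(n,t)⌋ = ⌊729/73⌋ = 9.
Step 4: Compare |C| = 11 to 9: violated.
The claimed |C| lies above the Hamming bound, so no 3-ary code of length 6 with d ≥ 5 can have 11 codewords.


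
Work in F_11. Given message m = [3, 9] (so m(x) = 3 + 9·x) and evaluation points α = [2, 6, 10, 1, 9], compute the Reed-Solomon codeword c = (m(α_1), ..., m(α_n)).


c = [10, 2, 5, 1, 7]

Message polynomial: m(x) = 3 + 9·x (mod 11).
For each evaluation point α_i, compute m(α_i) mod 11:
  α_1 = 2: Horner steps 9 → 10, so m(2) = 10.
  α_2 = 6: Horner steps 9 → 2, so m(6) = 2.
  α_3 = 10: Horner steps 9 → 5, so m(10) = 5.
  α_4 = 1: Horner steps 9 → 1, so m(1) = 1.
  α_5 = 9: Horner steps 9 → 7, so m(9) = 7.
Codeword c = [10, 2, 5, 1, 7] ∈ F_11^5.


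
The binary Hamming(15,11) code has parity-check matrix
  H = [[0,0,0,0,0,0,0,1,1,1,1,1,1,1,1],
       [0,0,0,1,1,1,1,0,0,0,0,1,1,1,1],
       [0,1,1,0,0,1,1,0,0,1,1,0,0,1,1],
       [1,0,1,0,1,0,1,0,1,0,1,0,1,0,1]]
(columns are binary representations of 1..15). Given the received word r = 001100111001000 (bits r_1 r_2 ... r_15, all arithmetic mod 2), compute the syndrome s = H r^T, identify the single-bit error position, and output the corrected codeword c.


s = (1, 1, 0, 1)^T, error position = 13, corrected codeword c = 001100111001100

Compute s = H r^T mod 2 one row at a time:
  s_1 = 1 + 1 + 0 + 0 + 1 + 0 + 0 + 0 = 3 ≡ 1 (mod 2).
  s_2 = 1 + 0 + 0 + 1 + 1 + 0 + 0 + 0 = 3 ≡ 1 (mod 2).
  s_3 = 0 + 1 + 0 + 1 + 0 + 0 + 0 + 0 = 2 ≡ 0 (mod 2).
  s_4 = 0 + 1 + 0 + 1 + 1 + 0 + 0 + 0 = 3 ≡ 1 (mod 2).
s = (1, 1, 0, 1)^T — this equals column 13 of H (binary 1101), so error is at position 13.
Correct: flip bit 13 of r = 001100111001000 to get c = 001100111001100.


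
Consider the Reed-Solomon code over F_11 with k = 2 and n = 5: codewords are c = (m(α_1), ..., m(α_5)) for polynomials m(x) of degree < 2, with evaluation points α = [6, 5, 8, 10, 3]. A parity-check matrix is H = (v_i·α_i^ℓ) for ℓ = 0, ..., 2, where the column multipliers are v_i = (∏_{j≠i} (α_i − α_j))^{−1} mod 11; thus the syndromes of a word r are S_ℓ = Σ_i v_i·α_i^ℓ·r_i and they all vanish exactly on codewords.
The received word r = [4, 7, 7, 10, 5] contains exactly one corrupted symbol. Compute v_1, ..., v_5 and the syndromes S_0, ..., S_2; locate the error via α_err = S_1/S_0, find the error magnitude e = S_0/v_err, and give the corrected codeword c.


S = (7, 2, 10), error at position 2, error magnitude e = 10, c = [4, 8, 7, 10, 5].

Step 1: column multipliers v_i = (∏_{j≠i}(α_i − α_j))^{−1} mod 11.
  i = 1 (α = 6): (6−5)(6−8)(6−10)(6−3) = 1·(−2)·(−4)·3 = 24 ≡ 2, so v_1 = 2^{−1} = 6 (mod 11).
  i = 2 (α = 5): (5−6)(5−8)(5−10)(5−3) = (−1)·(−3)·(−5)·2 = −30 ≡ 3, so v_2 = 3^{−1} = 4 (mod 11).
  i = 3 (α = 8): (8−6)(8−5)(8−10)(8−3) = 2·3·(−2)·5 = −60 ≡ 6, so v_3 = 6^{−1} = 2 (mod 11).
  i = 4 (α = 10): (10−6)(10−5)(10−8)(10−3) = 4·5·2·7 = 280 ≡ 5, so v_4 = 5^{−1} = 9 (mod 11).
  i = 5 (α = 3): (3−6)(3−5)(3−8)(3−10) = (−3)·(−2)·(−5)·(−7) = 210 ≡ 1, so v_5 = 1^{−1} = 1 (mod 11).
  v = [6, 4, 2, 9, 1].
Step 2: syndromes of r = [4, 7, 7, 10, 5] (all sums mod 11).
  S_0 = Σ v_i r_i = 6·4 + 4·7 + 2·7 + 9·10 + 1·5 = 161 ≡ 7.
  S_1 = Σ v_i α_i r_i = 6·6·4 + 4·5·7 + 2·8·7 + 9·10·10 + 1·3·5 = 1311 ≡ 2.
  α_i^2 mod 11 = [3, 3, 9, 1, 9].
  S_2 = Σ v_i α_i^2 r_i = 6·3·4 + 4·3·7 + 2·9·7 + 9·1·10 + 1·9·5 = 417 ≡ 10.
  S = (7, 2, 10) ≠ 0, so r is not a codeword (an error is present).
Step 3: locate the error. For a single error e at position i, S_ℓ = v_i·e·α_i^ℓ, so α_err = S_1/S_0.
  S_0^{−1} = 7^{−1} = 8 (mod 11), so α_err = 2·8 = 16 ≡ 5 = α_2. Error position i = 2.
  Consistency check: S_2/S_1 = 10·6 = 60 ≡ 5 = α_err ✓ (single-error assumption holds).
Step 4: error magnitude e = S_0/v_2 = S_0·∏_{j≠2}(α_2 − α_j) = 7·3 = 21 ≡ 10 (mod 11).
Step 5: correct position 2: c_2 = r_2 − e = 7 − 10 ≡ 8 (mod 11). Hence c = [4, 8, 7, 10, 5].
  Check: interpolating c through the α_i gives m(x) = 6 + 7·x (degree < 2) with m(α_i) = c_i for every i, so c is indeed a codeword.


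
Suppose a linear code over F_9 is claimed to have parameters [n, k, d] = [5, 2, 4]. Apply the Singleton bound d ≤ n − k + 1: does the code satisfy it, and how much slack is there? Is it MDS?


Singleton RHS = n − k + 1 = 4, slack = 0, bound satisfied, MDS.

Singleton bound: d ≤ n − k + 1.
Here n = 5, k = 2, so n − k + 1 = 4.
Given d = 4, check d ≤ 4: YES.
Slack = (n − k + 1) − d = 0.
The code is MDS (slack = 0).
Description: the claimed parameters are [5, 2, 4]_9; such a code would be MDS (meets Singleton bound).


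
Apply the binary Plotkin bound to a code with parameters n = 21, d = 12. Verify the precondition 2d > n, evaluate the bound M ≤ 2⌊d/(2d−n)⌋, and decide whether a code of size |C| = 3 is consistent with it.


Plotkin bound M ≤ 8; given |C| = 3 ≤ bound (satisfied).

Check applicability: 2d = 24, n = 21.
2d − n = 3 > 0, so Plotkin applies.
Compute d/(2d−n) = 12/3 ≈ 4.0000.
⌊d/(2d−n)⌋ = 4.
Plotkin bound: M ≤ 2·4 = 8.
Given |C| = 3, check: satisfied.
This |C| is below the Plotkin bound.


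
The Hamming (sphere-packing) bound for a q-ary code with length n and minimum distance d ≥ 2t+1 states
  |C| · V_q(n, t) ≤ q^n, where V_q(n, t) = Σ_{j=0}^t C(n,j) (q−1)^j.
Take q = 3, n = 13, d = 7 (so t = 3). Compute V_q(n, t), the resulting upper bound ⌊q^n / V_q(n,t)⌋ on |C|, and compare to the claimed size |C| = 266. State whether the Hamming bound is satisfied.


V_q(n, t) = 2627, q^n = 1594323, Hamming bound = 606, |C| = 266 ≤ bound (satisfied).

Step 1: Compute V_q(n, t) = Σ_{j=0}^3 C(n, j) (q−1)^j.
  j = 0: C(13,0)·(2)^0 = 1·1 = 1.
  j = 1: C(13,1)·(2)^1 = 13·2 = 26.
  j = 2: C(13,2)·(2)^2 = 78·4 = 312.
  j = 3: C(13,3)·(2)^3 = 286·8 = 2288.
  V_q(n, t) = 1 + 26 + 312 + 2288 = 2627.
Step 2: q^n = 3^13 = 1594323.
Step 3: Hamming bound ⌊q^n / V_q(n,t)⌋ = ⌊1594323/2627⌋ = 606.
Step 4: Compare |C| = 266 to 606: satisfied.
The claimed |C| lies below the Hamming bound.


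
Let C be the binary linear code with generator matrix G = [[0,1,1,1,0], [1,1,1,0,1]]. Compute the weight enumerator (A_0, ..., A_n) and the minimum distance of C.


Weight distribution: A_0 = 1, A_3 = 2, A_4 = 1. Minimum distance d = 3.

Enumerate all 2^2 = 4 messages m ∈ F_2^2.
For each, compute codeword c = mG in F_2^5, then tally its weight.
  m = 00 → c = 00000, weight = 0.
  m = 10 → c = 01110, weight = 3.
  m = 01 → c = 11101, weight = 4.
  m = 11 → c = 10011, weight = 3.
Tally weights:
  weight 0: 1 codewords.
  weight 3: 2 codewords.
  weight 4: 1 codewords.
Minimum distance d = smallest w > 0 with A_w > 0 = 3.
Sanity: Σ A_w = 4 = 2^2 = 4 ✓.


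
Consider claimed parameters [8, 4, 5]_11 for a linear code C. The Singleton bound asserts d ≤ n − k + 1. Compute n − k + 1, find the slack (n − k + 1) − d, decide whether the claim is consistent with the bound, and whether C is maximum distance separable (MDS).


Singleton RHS = n − k + 1 = 5, slack = 0, bound satisfied, MDS.

Singleton bound: d ≤ n − k + 1.
Here n = 8, k = 4, so n − k + 1 = 5.
Given d = 5, check d ≤ 5: YES.
Slack = (n − k + 1) − d = 0.
The code is MDS (slack = 0).
Description: the claimed parameters are [8, 4, 5]_11; such a code would be MDS (meets Singleton bound).


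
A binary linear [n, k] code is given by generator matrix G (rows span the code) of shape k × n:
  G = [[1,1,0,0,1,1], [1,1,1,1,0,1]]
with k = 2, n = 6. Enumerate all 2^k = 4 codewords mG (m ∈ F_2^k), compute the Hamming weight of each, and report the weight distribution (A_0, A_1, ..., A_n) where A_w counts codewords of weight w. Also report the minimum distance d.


Weight distribution: A_0 = 1, A_3 = 1, A_4 = 1, A_5 = 1. Minimum distance d = 3.

Enumerate all 2^2 = 4 messages m ∈ F_2^2.
For each, compute codeword c = mG in F_2^6, then tally its weight.
  m = 00 → c = 000000, weight = 0.
  m = 10 → c = 110011, weight = 4.
  m = 01 → c = 111101, weight = 5.
  m = 11 → c = 001110, weight = 3.
Tally weights:
  weight 0: 1 codewords.
  weight 3: 1 codewords.
  weight 4: 1 codewords.
  weight 5: 1 codewords.
Minimum distance d = smallest w > 0 with A_w > 0 = 3.
Sanity: Σ A_w = 4 = 2^2 = 4 ✓.


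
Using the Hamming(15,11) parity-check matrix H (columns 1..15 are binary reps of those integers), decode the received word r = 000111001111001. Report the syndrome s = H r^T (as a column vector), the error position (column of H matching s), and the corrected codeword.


s = (1, 1, 0, 0)^T, error position = 12, corrected codeword c = 000111001110001

Compute s = H r^T mod 2 one row at a time:
  s_1 = 0 + 1 + 1 + 1 + 1 + 0 + 0 + 1 = 5 ≡ 1 (mod 2).
  s_2 = 1 + 1 + 1 + 0 + 1 + 0 + 0 + 1 = 5 ≡ 1 (mod 2).
  s_3 = 0 + 0 + 1 + 0 + 1 + 1 + 0 + 1 = 4 ≡ 0 (mod 2).
  s_4 = 0 + 0 + 1 + 0 + 1 + 1 + 0 + 1 = 4 ≡ 0 (mod 2).
s = (1, 1, 0, 0)^T — this equals column 12 of H (binary 1100), so error is at position 12.
Correct: flip bit 12 of r = 000111001111001 to get c = 000111001110001.


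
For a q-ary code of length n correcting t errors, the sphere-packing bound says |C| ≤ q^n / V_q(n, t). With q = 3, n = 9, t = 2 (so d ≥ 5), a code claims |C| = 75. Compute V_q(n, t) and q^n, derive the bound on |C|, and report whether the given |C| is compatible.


V_q(n, t) = 163, q^n = 19683, Hamming bound = 120, |C| = 75 ≤ bound (satisfied).

Step 1: Compute V_q(n, t) = Σ_{j=0}^2 C(n, j) (q−1)^j.
  j = 0: C(9,0)·(2)^0 = 1·1 = 1.
  j = 1: C(9,1)·(2)^1 = 9·2 = 18.
  j = 2: C(9,2)·(2)^2 = 36·4 = 144.
  V_q(n, t) = 1 + 18 + 144 = 163.
Step 2: q^n = 3^9 = 19683.
Step 3: Hamming bound ⌊q^n / V_q(n,t)⌋ = ⌊19683/163⌋ = 120.
Step 4: Compare |C| = 75 to 120: satisfied.
The claimed |C| lies below the Hamming bound.


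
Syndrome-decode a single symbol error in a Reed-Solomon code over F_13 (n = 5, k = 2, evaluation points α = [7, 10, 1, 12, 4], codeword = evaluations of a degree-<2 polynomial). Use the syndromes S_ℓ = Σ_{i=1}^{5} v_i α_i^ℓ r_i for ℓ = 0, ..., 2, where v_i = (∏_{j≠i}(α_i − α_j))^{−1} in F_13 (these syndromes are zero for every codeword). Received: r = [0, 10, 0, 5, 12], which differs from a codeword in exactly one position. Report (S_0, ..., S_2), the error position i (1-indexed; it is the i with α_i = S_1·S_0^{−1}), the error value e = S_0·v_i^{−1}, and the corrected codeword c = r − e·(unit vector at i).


S = (8, 4, 2), error at position 1, error magnitude e = 2, c = [11, 10, 0, 5, 12].

Step 1: column multipliers v_i = (∏_{j≠i}(α_i − α_j))^{−1} mod 13.
  i = 1 (α = 7): (7−10)(7−1)(7−12)(7−4) = (−3)·6·(−5)·3 = 270 ≡ 10, so v_1 = 10^{−1} = 4 (mod 13).
  i = 2 (α = 10): (10−7)(10−1)(10−12)(10−4) = 3·9·(−2)·6 = −324 ≡ 1, so v_2 = 1^{−1} = 1 (mod 13).
  i = 3 (α = 1): (1−7)(1−10)(1−12)(1−4) = (−6)·(−9)·(−11)·(−3) = 1782 ≡ 1, so v_3 = 1^{−1} = 1 (mod 13).
  i = 4 (α = 12): (12−7)(12−10)(12−1)(12−4) = 5·2·11·8 = 880 ≡ 9, so v_4 = 9^{−1} = 3 (mod 13).
  i = 5 (α = 4): (4−7)(4−10)(4−1)(4−12) = (−3)·(−6)·3·(−8) = −432 ≡ 10, so v_5 = 10^{−1} = 4 (mod 13).
  v = [4, 1, 1, 3, 4].
Step 2: syndromes of r = [0, 10, 0, 5, 12] (all sums mod 13).
  S_0 = Σ v_i r_i = 4·0 + 1·10 + 1·0 + 3·5 + 4·12 = 73 ≡ 8.
  S_1 = Σ v_i α_i r_i = 4·7·0 + 1·10·10 + 1·1·0 + 3·12·5 + 4·4·12 = 472 ≡ 4.
  α_i^2 mod 13 = [10, 9, 1, 1, 3].
  S_2 = Σ v_i α_i^2 r_i = 4·10·0 + 1·9·10 + 1·1·0 + 3·1·5 + 4·3·12 = 249 ≡ 2.
  S = (8, 4, 2) ≠ 0, so r is not a codeword (an error is present).
Step 3: locate the error. For a single error e at position i, S_ℓ = v_i·e·α_i^ℓ, so α_err = S_1/S_0.
  S_0^{−1} = 8^{−1} = 5 (mod 13), so α_err = 4·5 = 20 ≡ 7 = α_1. Error position i = 1.
  Consistency check: S_2/S_1 = 2·10 = 20 ≡ 7 = α_err ✓ (single-error assumption holds).
Step 4: error magnitude e = S_0/v_1 = S_0·∏_{j≠1}(α_1 − α_j) = 8·10 = 80 ≡ 2 (mod 13).
Step 5: correct position 1: c_1 = r_1 − e = 0 − 2 ≡ 11 (mod 13). Hence c = [11, 10, 0, 5, 12].
  Check: interpolating c through the α_i gives m(x) = 9 + 4·x (degree < 2) with m(α_i) = c_i for every i, so c is indeed a codeword.


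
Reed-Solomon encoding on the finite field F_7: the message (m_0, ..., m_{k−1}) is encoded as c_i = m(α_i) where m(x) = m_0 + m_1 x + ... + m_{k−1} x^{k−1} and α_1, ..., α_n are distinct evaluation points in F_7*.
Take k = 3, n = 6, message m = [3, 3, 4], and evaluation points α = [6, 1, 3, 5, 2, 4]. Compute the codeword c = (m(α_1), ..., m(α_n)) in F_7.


c = [4, 3, 6, 6, 4, 2]

Message polynomial: m(x) = 3 + 3·x + 4·x^2 (mod 7).
For each evaluation point α_i, compute m(α_i) mod 7:
  α_1 = 6: Horner steps 4 → 6 → 4, so m(6) = 4.
  α_2 = 1: Horner steps 4 → 0 → 3, so m(1) = 3.
  α_3 = 3: Horner steps 4 → 1 → 6, so m(3) = 6.
  α_4 = 5: Horner steps 4 → 2 → 6, so m(5) = 6.
  α_5 = 2: Horner steps 4 → 4 → 4, so m(2) = 4.
  α_6 = 4: Horner steps 4 → 5 → 2, so m(4) = 2.
Codeword c = [4, 3, 6, 6, 4, 2] ∈ F_7^6.


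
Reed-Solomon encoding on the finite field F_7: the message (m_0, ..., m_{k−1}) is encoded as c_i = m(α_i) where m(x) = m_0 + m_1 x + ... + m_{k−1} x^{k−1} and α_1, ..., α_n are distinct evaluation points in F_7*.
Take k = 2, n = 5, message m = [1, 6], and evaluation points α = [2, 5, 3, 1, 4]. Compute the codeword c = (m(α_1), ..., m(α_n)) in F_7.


c = [6, 3, 5, 0, 4]

Message polynomial: m(x) = 1 + 6·x (mod 7).
For each evaluation point α_i, compute m(α_i) mod 7:
  α_1 = 2: Horner steps 6 → 6, so m(2) = 6.
  α_2 = 5: Horner steps 6 → 3, so m(5) = 3.
  α_3 = 3: Horner steps 6 → 5, so m(3) = 5.
  α_4 = 1: Horner steps 6 → 0, so m(1) = 0.
  α_5 = 4: Horner steps 6 → 4, so m(4) = 4.
Codeword c = [6, 3, 5, 0, 4] ∈ F_7^5.


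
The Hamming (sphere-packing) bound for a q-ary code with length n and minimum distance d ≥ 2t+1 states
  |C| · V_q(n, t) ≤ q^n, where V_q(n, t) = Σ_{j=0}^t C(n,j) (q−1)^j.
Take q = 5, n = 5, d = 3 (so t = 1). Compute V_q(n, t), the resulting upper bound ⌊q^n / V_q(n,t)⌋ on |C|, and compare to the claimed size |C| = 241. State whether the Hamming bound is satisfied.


V_q(n, t) = 21, q^n = 3125, Hamming bound = 148, |C| = 241 > bound (violated).

Step 1: Compute V_q(n, t) = Σ_{j=0}^1 C(n, j) (q−1)^j.
  j = 0: C(5,0)·(4)^0 = 1·1 = 1.
  j = 1: C(5,1)·(4)^1 = 5·4 = 20.
  V_q(n, t) = 1 + 20 = 21.
Step 2: q^n = 5^5 = 3125.
Step 3: Hamming bound ⌊q^n / V_q(n,t)⌋ = ⌊3125/21⌋ = 148.
Step 4: Compare |C| = 241 to 148: violated.
The claimed |C| lies above the Hamming bound, so no 5-ary code of length 5 with d ≥ 3 can have 241 codewords.


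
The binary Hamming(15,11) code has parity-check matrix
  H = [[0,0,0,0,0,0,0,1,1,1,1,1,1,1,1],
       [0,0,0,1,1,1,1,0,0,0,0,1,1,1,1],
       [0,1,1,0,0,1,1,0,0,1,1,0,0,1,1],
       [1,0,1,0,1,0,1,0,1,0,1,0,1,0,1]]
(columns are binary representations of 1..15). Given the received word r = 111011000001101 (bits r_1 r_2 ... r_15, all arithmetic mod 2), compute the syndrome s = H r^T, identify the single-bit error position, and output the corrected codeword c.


s = (1, 1, 0, 1)^T, error position = 13, corrected codeword c = 111011000001001

Compute s = H r^T mod 2 one row at a time:
  s_1 = 0 + 0 + 0 + 0 + 1 + 1 + 0 + 1 = 3 ≡ 1 (mod 2).
  s_2 = 0 + 1 + 1 + 0 + 1 + 1 + 0 + 1 = 5 ≡ 1 (mod 2).
  s_3 = 1 + 1 + 1 + 0 + 0 + 0 + 0 + 1 = 4 ≡ 0 (mod 2).
  s_4 = 1 + 1 + 1 + 0 + 0 + 0 + 1 + 1 = 5 ≡ 1 (mod 2).
s = (1, 1, 0, 1)^T — this equals column 13 of H (binary 1101), so error is at position 13.
Correct: flip bit 13 of r = 111011000001101 to get c = 111011000001001.


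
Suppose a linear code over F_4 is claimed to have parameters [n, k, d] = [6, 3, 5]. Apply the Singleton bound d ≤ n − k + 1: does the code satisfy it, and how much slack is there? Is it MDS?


Singleton RHS = n − k + 1 = 4, slack = -1, bound violated (no such code; not MDS).

Singleton bound: d ≤ n − k + 1.
Here n = 6, k = 3, so n − k + 1 = 4.
Given d = 5, check d ≤ 4: NO.
Slack = (n − k + 1) − d = -1.
The slack is negative: d = 5 exceeds n − k + 1 = 4 by 1, so the Singleton bound is violated and no linear [6, 3, 5]_4 code can exist. In particular it is not MDS (MDS requires d = n − k + 1 exactly).
Description: the claimed parameters are [6, 3, 5]_4; such a code would be impossible (violates the Singleton bound).


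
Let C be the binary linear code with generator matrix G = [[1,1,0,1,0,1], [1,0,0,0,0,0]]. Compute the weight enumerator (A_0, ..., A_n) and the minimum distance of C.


Weight distribution: A_0 = 1, A_1 = 1, A_3 = 1, A_4 = 1. Minimum distance d = 1.

Enumerate all 2^2 = 4 messages m ∈ F_2^2.
For each, compute codeword c = mG in F_2^6, then tally its weight.
  m = 00 → c = 000000, weight = 0.
  m = 10 → c = 110101, weight = 4.
  m = 01 → c = 100000, weight = 1.
  m = 11 → c = 010101, weight = 3.
Tally weights:
  weight 0: 1 codewords.
  weight 1: 1 codewords.
  weight 3: 1 codewords.
  weight 4: 1 codewords.
Minimum distance d = smallest w > 0 with A_w > 0 = 1.
Sanity: Σ A_w = 4 = 2^2 = 4 ✓.


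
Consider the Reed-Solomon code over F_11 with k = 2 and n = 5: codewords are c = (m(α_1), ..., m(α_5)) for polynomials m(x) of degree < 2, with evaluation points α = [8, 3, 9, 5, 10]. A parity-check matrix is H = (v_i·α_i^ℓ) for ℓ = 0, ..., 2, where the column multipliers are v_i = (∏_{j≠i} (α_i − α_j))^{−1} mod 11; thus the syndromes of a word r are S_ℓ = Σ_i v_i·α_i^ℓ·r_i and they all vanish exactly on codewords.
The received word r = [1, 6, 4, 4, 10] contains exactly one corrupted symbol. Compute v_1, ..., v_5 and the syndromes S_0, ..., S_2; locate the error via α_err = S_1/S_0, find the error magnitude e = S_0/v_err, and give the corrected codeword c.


S = (9, 4, 3), error at position 3, error magnitude e = 4, c = [1, 6, 0, 4, 10].

Step 1: column multipliers v_i = (∏_{j≠i}(α_i − α_j))^{−1} mod 11.
  i = 1 (α = 8): (8−3)(8−9)(8−5)(8−10) = 5·(−1)·3·(−2) = 30 ≡ 8, so v_1 = 8^{−1} = 7 (mod 11).
  i = 2 (α = 3): (3−8)(3−9)(3−5)(3−10) = (−5)·(−6)·(−2)·(−7) = 420 ≡ 2, so v_2 = 2^{−1} = 6 (mod 11).
  i = 3 (α = 9): (9−8)(9−3)(9−5)(9−10) = 1·6·4·(−1) = −24 ≡ 9, so v_3 = 9^{−1} = 5 (mod 11).
  i = 4 (α = 5): (5−8)(5−3)(5−9)(5−10) = (−3)·2·(−4)·(−5) = −120 ≡ 1, so v_4 = 1^{−1} = 1 (mod 11).
  i = 5 (α = 10): (10−8)(10−3)(10−9)(10−5) = 2·7·1·5 = 70 ≡ 4, so v_5 = 4^{−1} = 3 (mod 11).
  v = [7, 6, 5, 1, 3].
Step 2: syndromes of r = [1, 6, 4, 4, 10] (all sums mod 11).
  S_0 = Σ v_i r_i = 7·1 + 6·6 + 5·4 + 1·4 + 3·10 = 97 ≡ 9.
  S_1 = Σ v_i α_i r_i = 7·8·1 + 6·3·6 + 5·9·4 + 1·5·4 + 3·10·10 = 664 ≡ 4.
  α_i^2 mod 11 = [9, 9, 4, 3, 1].
  S_2 = Σ v_i α_i^2 r_i = 7·9·1 + 6·9·6 + 5·4·4 + 1·3·4 + 3·1·10 = 509 ≡ 3.
  S = (9, 4, 3) ≠ 0, so r is not a codeword (an error is present).
Step 3: locate the error. For a single error e at position i, S_ℓ = v_i·e·α_i^ℓ, so α_err = S_1/S_0.
  S_0^{−1} = 9^{−1} = 5 (mod 11), so α_err = 4·5 = 20 ≡ 9 = α_3. Error position i = 3.
  Consistency check: S_2/S_1 = 3·3 = 9 ≡ 9 = α_err ✓ (single-error assumption holds).
Step 4: error magnitude e = S_0/v_3 = S_0·∏_{j≠3}(α_3 − α_j) = 9·9 = 81 ≡ 4 (mod 11).
Step 5: correct position 3: c_3 = r_3 − e = 4 − 4 ≡ 0 (mod 11). Hence c = [1, 6, 0, 4, 10].
  Check: interpolating c through the α_i gives m(x) = 9 + 10·x (degree < 2) with m(α_i) = c_i for every i, so c is indeed a codeword.


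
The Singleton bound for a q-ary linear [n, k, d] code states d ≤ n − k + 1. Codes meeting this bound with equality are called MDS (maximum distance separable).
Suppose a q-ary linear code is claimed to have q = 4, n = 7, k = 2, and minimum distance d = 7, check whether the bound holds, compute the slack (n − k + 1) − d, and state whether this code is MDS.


Singleton RHS = n − k + 1 = 6, slack = -1, bound violated (no such code; not MDS).

Singleton bound: d ≤ n − k + 1.
Here n = 7, k = 2, so n − k + 1 = 6.
Given d = 7, check d ≤ 6: NO.
Slack = (n − k + 1) − d = -1.
The slack is negative: d = 7 exceeds n − k + 1 = 6 by 1, so the Singleton bound is violated and no linear [7, 2, 7]_4 code can exist. In particular it is not MDS (MDS requires d = n − k + 1 exactly).
Description: the claimed parameters are [7, 2, 7]_4; such a code would be impossible (violates the Singleton bound).


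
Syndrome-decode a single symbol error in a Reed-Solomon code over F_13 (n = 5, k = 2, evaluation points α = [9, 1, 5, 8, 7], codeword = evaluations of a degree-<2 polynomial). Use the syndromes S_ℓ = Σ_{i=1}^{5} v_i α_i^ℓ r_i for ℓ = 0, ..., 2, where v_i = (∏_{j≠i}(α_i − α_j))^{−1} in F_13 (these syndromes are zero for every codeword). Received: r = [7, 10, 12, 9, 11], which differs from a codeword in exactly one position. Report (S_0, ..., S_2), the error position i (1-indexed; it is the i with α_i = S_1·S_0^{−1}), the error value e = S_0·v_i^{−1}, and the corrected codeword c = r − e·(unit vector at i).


S = (11, 3, 2), error at position 3, error magnitude e = 10, c = [7, 10, 2, 9, 11].

Step 1: column multipliers v_i = (∏_{j≠i}(α_i − α_j))^{−1} mod 13.
  i = 1 (α = 9): (9−1)(9−5)(9−8)(9−7) = 8·4·1·2 = 64 ≡ 12, so v_1 = 12^{−1} = 12 (mod 13).
  i = 2 (α = 1): (1−9)(1−5)(1−8)(1−7) = (−8)·(−4)·(−7)·(−6) = 1344 ≡ 5, so v_2 = 5^{−1} = 8 (mod 13).
  i = 3 (α = 5): (5−9)(5−1)(5−8)(5−7) = (−4)·4·(−3)·(−2) = −96 ≡ 8, so v_3 = 8^{−1} = 5 (mod 13).
  i = 4 (α = 8): (8−9)(8−1)(8−5)(8−7) = (−1)·7·3·1 = −21 ≡ 5, so v_4 = 5^{−1} = 8 (mod 13).
  i = 5 (α = 7): (7−9)(7−1)(7−5)(7−8) = (−2)·6·2·(−1) = 24 ≡ 11, so v_5 = 11^{−1} = 6 (mod 13).
  v = [12, 8, 5, 8, 6].
Step 2: syndromes of r = [7, 10, 12, 9, 11] (all sums mod 13).
  S_0 = Σ v_i r_i = 12·7 + 8·10 + 5·12 + 8·9 + 6·11 = 362 ≡ 11.
  S_1 = Σ v_i α_i r_i = 12·9·7 + 8·1·10 + 5·5·12 + 8·8·9 + 6·7·11 = 2174 ≡ 3.
  α_i^2 mod 13 = [3, 1, 12, 12, 10].
  S_2 = Σ v_i α_i^2 r_i = 12·3·7 + 8·1·10 + 5·12·12 + 8·12·9 + 6·10·11 = 2576 ≡ 2.
  S = (11, 3, 2) ≠ 0, so r is not a codeword (an error is present).
Step 3: locate the error. For a single error e at position i, S_ℓ = v_i·e·α_i^ℓ, so α_err = S_1/S_0.
  S_0^{−1} = 11^{−1} = 6 (mod 13), so α_err = 3·6 = 18 ≡ 5 = α_3. Error position i = 3.
  Consistency check: S_2/S_1 = 2·9 = 18 ≡ 5 = α_err ✓ (single-error assumption holds).
Step 4: error magnitude e = S_0/v_3 = S_0·∏_{j≠3}(α_3 − α_j) = 11·8 = 88 ≡ 10 (mod 13).
Step 5: correct position 3: c_3 = r_3 − e = 12 − 10 ≡ 2 (mod 13). Hence c = [7, 10, 2, 9, 11].
  Check: interpolating c through the α_i gives m(x) = 12 + 11·x (degree < 2) with m(α_i) = c_i for every i, so c is indeed a codeword.


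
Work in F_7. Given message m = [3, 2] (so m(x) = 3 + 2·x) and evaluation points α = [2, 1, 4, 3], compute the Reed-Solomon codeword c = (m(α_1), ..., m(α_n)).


c = [0, 5, 4, 2]

Message polynomial: m(x) = 3 + 2·x (mod 7).
For each evaluation point α_i, compute m(α_i) mod 7:
  α_1 = 2: Horner steps 2 → 0, so m(2) = 0.
  α_2 = 1: Horner steps 2 → 5, so m(1) = 5.
  α_3 = 4: Horner steps 2 → 4, so m(4) = 4.
  α_4 = 3: Horner steps 2 → 2, so m(3) = 2.
Codeword c = [0, 5, 4, 2] ∈ F_7^4.


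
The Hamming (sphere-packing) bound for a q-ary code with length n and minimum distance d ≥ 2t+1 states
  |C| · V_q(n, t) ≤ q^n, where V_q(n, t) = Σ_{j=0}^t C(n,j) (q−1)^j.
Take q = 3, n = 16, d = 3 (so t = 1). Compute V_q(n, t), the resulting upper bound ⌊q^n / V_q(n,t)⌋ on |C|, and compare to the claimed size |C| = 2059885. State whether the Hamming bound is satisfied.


V_q(n, t) = 33, q^n = 43046721, Hamming bound = 1304446, |C| = 2059885 > bound (violated).

Step 1: Compute V_q(n, t) = Σ_{j=0}^1 C(n, j) (q−1)^j.
  j = 0: C(16,0)·(2)^0 = 1·1 = 1.
  j = 1: C(16,1)·(2)^1 = 16·2 = 32.
  V_q(n, t) = 1 + 32 = 33.
Step 2: q^n = 3^16 = 43046721.
Step 3: Hamming bound ⌊q^n / V_q(n,t)⌋ = ⌊43046721/33⌋ = 1304446.
Step 4: Compare |C| = 2059885 to 1304446: violated.
The claimed |C| lies above the Hamming bound, so no 3-ary code of length 16 with d ≥ 3 can have 2059885 codewords.


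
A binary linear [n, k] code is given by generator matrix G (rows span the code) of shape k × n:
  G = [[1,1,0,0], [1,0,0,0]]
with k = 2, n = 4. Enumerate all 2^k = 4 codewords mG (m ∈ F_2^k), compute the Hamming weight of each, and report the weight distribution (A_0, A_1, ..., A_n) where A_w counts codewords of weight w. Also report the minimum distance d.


Weight distribution: A_0 = 1, A_1 = 2, A_2 = 1. Minimum distance d = 1.

Enumerate all 2^2 = 4 messages m ∈ F_2^2.
For each, compute codeword c = mG in F_2^4, then tally its weight.
  m = 00 → c = 0000, weight = 0.
  m = 10 → c = 1100, weight = 2.
  m = 01 → c = 1000, weight = 1.
  m = 11 → c = 0100, weight = 1.
Tally weights:
  weight 0: 1 codewords.
  weight 1: 2 codewords.
  weight 2: 1 codewords.
Minimum distance d = smallest w > 0 with A_w > 0 = 1.
Sanity: Σ A_w = 4 = 2^2 = 4 ✓.


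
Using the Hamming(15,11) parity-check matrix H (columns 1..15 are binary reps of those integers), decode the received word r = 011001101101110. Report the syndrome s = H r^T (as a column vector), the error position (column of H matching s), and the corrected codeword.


s = (1, 1, 0, 0)^T, error position = 12, corrected codeword c = 011001101100110

Compute s = H r^T mod 2 one row at a time:
  s_1 = 0 + 1 + 1 + 0 + 1 + 1 + 1 + 0 = 5 ≡ 1 (mod 2).
  s_2 = 0 + 0 + 1 + 1 + 1 + 1 + 1 + 0 = 5 ≡ 1 (mod 2).
  s_3 = 1 + 1 + 1 + 1 + 1 + 0 + 1 + 0 = 6 ≡ 0 (mod 2).
  s_4 = 0 + 1 + 0 + 1 + 1 + 0 + 1 + 0 = 4 ≡ 0 (mod 2).
s = (1, 1, 0, 0)^T — this equals column 12 of H (binary 1100), so error is at position 12.
Correct: flip bit 12 of r = 011001101101110 to get c = 011001101100110.


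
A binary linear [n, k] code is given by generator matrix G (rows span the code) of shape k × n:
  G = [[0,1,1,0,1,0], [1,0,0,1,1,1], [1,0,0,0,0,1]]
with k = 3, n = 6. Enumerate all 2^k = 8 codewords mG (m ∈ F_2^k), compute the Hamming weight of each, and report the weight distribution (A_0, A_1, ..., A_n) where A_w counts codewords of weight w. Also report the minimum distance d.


Weight distribution: A_0 = 1, A_2 = 2, A_3 = 2, A_4 = 1, A_5 = 2. Minimum distance d = 2.

Enumerate all 2^3 = 8 messages m ∈ F_2^3.
For each, compute codeword c = mG in F_2^6, then tally its weight.
  m = 000 → c = 000000, weight = 0.
  m = 100 → c = 011010, weight = 3.
  m = 010 → c = 100111, weight = 4.
  m = 110 → c = 111101, weight = 5.
  m = 001 → c = 100001, weight = 2.
  m = 101 → c = 111011, weight = 5.
  m = 011 → c = 000110, weight = 2.
  m = 111 → c = 011100, weight = 3.
Tally weights:
  weight 0: 1 codewords.
  weight 2: 2 codewords.
  weight 3: 2 codewords.
  weight 4: 1 codewords.
  weight 5: 2 codewords.
Minimum distance d = smallest w > 0 with A_w > 0 = 2.
Sanity: Σ A_w = 8 = 2^3 = 8 ✓.


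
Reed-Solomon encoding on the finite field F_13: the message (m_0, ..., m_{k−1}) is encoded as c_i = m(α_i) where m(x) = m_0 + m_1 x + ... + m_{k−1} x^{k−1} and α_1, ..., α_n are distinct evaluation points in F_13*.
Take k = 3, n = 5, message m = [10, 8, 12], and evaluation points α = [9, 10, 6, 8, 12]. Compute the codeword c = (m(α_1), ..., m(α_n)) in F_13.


c = [1, 3, 9, 10, 1]

Message polynomial: m(x) = 10 + 8·x + 12·x^2 (mod 13).
For each evaluation point α_i, compute m(α_i) mod 13:
  α_1 = 9: Horner steps 12 → 12 → 1, so m(9) = 1.
  α_2 = 10: Horner steps 12 → 11 → 3, so m(10) = 3.
  α_3 = 6: Horner steps 12 → 2 → 9, so m(6) = 9.
  α_4 = 8: Horner steps 12 → 0 → 10, so m(8) = 10.
  α_5 = 12: Horner steps 12 → 9 → 1, so m(12) = 1.
Codeword c = [1, 3, 9, 10, 1] ∈ F_13^5.


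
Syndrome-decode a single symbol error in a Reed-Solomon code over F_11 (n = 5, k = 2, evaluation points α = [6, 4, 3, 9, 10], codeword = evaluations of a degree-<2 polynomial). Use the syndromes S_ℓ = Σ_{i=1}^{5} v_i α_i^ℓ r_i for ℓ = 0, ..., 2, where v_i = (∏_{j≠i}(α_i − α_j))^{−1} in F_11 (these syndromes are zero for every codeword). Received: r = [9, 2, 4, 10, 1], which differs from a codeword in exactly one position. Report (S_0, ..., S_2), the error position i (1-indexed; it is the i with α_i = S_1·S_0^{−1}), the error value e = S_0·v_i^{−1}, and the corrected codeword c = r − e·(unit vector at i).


S = (2, 7, 8), error at position 4, error magnitude e = 7, c = [9, 2, 4, 3, 1].

Step 1: column multipliers v_i = (∏_{j≠i}(α_i − α_j))^{−1} mod 11.
  i = 1 (α = 6): (6−4)(6−3)(6−9)(6−10) = 2·3·(−3)·(−4) = 72 ≡ 6, so v_1 = 6^{−1} = 2 (mod 11).
  i = 2 (α = 4): (4−6)(4−3)(4−9)(4−10) = (−2)·1·(−5)·(−6) = −60 ≡ 6, so v_2 = 6^{−1} = 2 (mod 11).
  i = 3 (α = 3): (3−6)(3−4)(3−9)(3−10) = (−3)·(−1)·(−6)·(−7) = 126 ≡ 5, so v_3 = 5^{−1} = 9 (mod 11).
  i = 4 (α = 9): (9−6)(9−4)(9−3)(9−10) = 3·5·6·(−1) = −90 ≡ 9, so v_4 = 9^{−1} = 5 (mod 11).
  i = 5 (α = 10): (10−6)(10−4)(10−3)(10−9) = 4·6·7·1 = 168 ≡ 3, so v_5 = 3^{−1} = 4 (mod 11).
  v = [2, 2, 9, 5, 4].
Step 2: syndromes of r = [9, 2, 4, 10, 1] (all sums mod 11).
  S_0 = Σ v_i r_i = 2·9 + 2·2 + 9·4 + 5·10 + 4·1 = 112 ≡ 2.
  S_1 = Σ v_i α_i r_i = 2·6·9 + 2·4·2 + 9·3·4 + 5·9·10 + 4·10·1 = 722 ≡ 7.
  α_i^2 mod 11 = [3, 5, 9, 4, 1].
  S_2 = Σ v_i α_i^2 r_i = 2·3·9 + 2·5·2 + 9·9·4 + 5·4·10 + 4·1·1 = 602 ≡ 8.
  S = (2, 7, 8) ≠ 0, so r is not a codeword (an error is present).
Step 3: locate the error. For a single error e at position i, S_ℓ = v_i·e·α_i^ℓ, so α_err = S_1/S_0.
  S_0^{−1} = 2^{−1} = 6 (mod 11), so α_err = 7·6 = 42 ≡ 9 = α_4. Error position i = 4.
  Consistency check: S_2/S_1 = 8·8 = 64 ≡ 9 = α_err ✓ (single-error assumption holds).
Step 4: error magnitude e = S_0/v_4 = S_0·∏_{j≠4}(α_4 − α_j) = 2·9 = 18 ≡ 7 (mod 11).
Step 5: correct position 4: c_4 = r_4 − e = 10 − 7 ≡ 3 (mod 11). Hence c = [9, 2, 4, 3, 1].
  Check: interpolating c through the α_i gives m(x) = 10 + 9·x (degree < 2) with m(α_i) = c_i for every i, so c is indeed a codeword.


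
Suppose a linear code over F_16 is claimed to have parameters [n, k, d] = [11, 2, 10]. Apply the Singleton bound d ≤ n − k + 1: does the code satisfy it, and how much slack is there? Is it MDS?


Singleton RHS = n − k + 1 = 10, slack = 0, bound satisfied, MDS.

Singleton bound: d ≤ n − k + 1.
Here n = 11, k = 2, so n − k + 1 = 10.
Given d = 10, check d ≤ 10: YES.
Slack = (n − k + 1) − d = 0.
The code is MDS (slack = 0).
Description: the claimed parameters are [11, 2, 10]_16; such a code would be MDS (meets Singleton bound).


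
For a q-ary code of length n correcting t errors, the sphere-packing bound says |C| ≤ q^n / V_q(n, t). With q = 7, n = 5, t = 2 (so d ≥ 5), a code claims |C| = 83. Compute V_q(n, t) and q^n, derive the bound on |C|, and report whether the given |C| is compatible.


V_q(n, t) = 391, q^n = 16807, Hamming bound = 42, |C| = 83 > bound (violated).

Step 1: Compute V_q(n, t) = Σ_{j=0}^2 C(n, j) (q−1)^j.
  j = 0: C(5,0)·(6)^0 = 1·1 = 1.
  j = 1: C(5,1)·(6)^1 = 5·6 = 30.
  j = 2: C(5,2)·(6)^2 = 10·36 = 360.
  V_q(n, t) = 1 + 30 + 360 = 391.
Step 2: q^n = 7^5 = 16807.
Step 3: Hamming bound ⌊q^n / V_q(n,t)⌋ = ⌊16807/391⌋ = 42.
Step 4: Compare |C| = 83 to 42: violated.
The claimed |C| lies above the Hamming bound, so no 7-ary code of length 5 with d ≥ 5 can have 83 codewords.


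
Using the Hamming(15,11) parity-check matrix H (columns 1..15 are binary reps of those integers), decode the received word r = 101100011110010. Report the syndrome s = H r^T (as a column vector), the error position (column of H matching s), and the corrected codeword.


s = (1, 0, 0, 0)^T, error position = 8, corrected codeword c = 101100001110010

Compute s = H r^T mod 2 one row at a time:
  s_1 = 1 + 1 + 1 + 1 + 0 + 0 + 1 + 0 = 5 ≡ 1 (mod 2).
  s_2 = 1 + 0 + 0 + 0 + 0 + 0 + 1 + 0 = 2 ≡ 0 (mod 2).
  s_3 = 0 + 1 + 0 + 0 + 1 + 1 + 1 + 0 = 4 ≡ 0 (mod 2).
  s_4 = 1 + 1 + 0 + 0 + 1 + 1 + 0 + 0 = 4 ≡ 0 (mod 2).
s = (1, 0, 0, 0)^T — this equals column 8 of H (binary 1000), so error is at position 8.
Correct: flip bit 8 of r = 101100011110010 to get c = 101100001110010.
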